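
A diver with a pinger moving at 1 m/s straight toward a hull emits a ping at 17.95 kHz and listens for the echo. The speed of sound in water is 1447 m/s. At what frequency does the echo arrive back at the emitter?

The hull receives the sound from a moving source: f₁ = f₀ · v/(v − v_e) = 17.95 × 1447/1446 ≈ 17.96 kHz.
On the return leg the diver with a pinger is a moving observer: f₂ = f₁ · (v + v_e)/v = 17.96 × 1448/1447 ≈ 17.97 kHz.

17.97 kHz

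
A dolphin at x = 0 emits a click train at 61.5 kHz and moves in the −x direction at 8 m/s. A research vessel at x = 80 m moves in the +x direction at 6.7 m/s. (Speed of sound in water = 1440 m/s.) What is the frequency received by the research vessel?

60.9 kHz

The observer lies on the +x side, so the source is heading away from the observer and the observer is heading away from the source.
General Doppler shift: f' = f · (v − v_o)/(v + v_s).
f' = 61.5 × (1440 − 6.7)/(1440 + 8) = 61.5 × 1433.3/1448 ≈ 60.9 kHz.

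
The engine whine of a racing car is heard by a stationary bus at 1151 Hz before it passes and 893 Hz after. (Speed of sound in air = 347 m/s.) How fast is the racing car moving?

44 m/s

f₁/f₂ = (v + v_s)/(v − v_s), so v_s = v · (f₁ − f₂)/(f₁ + f₂).
v_s = 347 × (1151 − 893)/(1151 + 893) = 347 × 258/2044 ≈ 44 m/s.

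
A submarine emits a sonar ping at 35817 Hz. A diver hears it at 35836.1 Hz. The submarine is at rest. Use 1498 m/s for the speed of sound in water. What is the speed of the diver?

0.80 m/s

f' > f, so the diver is approaching.
f' = f · (v + v_o)/v ⇒ v_o = v · |f'/f − 1|.
v_o = 1498 × |35836.1/35817 − 1| = 1498 × 0.0005333 ≈ 0.80 m/s.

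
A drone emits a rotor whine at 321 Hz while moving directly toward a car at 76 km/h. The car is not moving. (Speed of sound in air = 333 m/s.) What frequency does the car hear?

76 km/h = 21.11 m/s.
Only the source moves, toward the listener, so f' = f · v/(v − v_s).
f' = 321 × 333/(333 − 21.11) = 321 × 333/311.9 ≈ 343 Hz.

343 Hz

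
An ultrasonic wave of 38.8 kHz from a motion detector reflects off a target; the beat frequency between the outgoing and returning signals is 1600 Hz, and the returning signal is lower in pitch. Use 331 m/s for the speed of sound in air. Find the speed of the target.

Double Doppler shift off a moving reflector: f₂ = f₀ · (v + u)/(v − u) (u > 0 toward emitter).
Returning signal is lower, so f₂ = f₀ − Δf = 38800 − 1600 = 37200 Hz.
Rearranging, u = v · (f₂ − f₀)/(f₂ + f₀) = 331 × -1600/76000 ≈ -7.0 m/s.
So the target is moving at 7.0 m/s away from the emitter.

7.0 m/s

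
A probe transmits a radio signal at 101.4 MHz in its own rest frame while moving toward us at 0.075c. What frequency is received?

Relativistic Doppler for frequency: f' = f₀ · √((1 + β)/(1 − β)).
f' = 101.4 × √(1.0750/0.9250) = 101.4 × 1.07804 ≈ 109.3 MHz.

109.3 MHz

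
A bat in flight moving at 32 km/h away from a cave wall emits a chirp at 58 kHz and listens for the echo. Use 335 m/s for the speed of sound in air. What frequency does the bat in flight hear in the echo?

55.0 kHz

32 km/h = 8.889 m/s.
The cave wall receives the sound from a moving source: f₁ = f₀ · v/(v + v_e) = 58 × 335/343.89 ≈ 56.5 kHz.
On the return leg the bat in flight is a moving observer: f₂ = f₁ · (v − v_e)/v = 56.5 × 326.11/335 ≈ 55.0 kHz.
Equivalently f₂ = f₀ · (v − v_e)/(v + v_e).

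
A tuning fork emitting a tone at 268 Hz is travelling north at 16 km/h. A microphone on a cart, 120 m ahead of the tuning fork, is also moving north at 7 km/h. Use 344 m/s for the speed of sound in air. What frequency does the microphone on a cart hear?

270 Hz

16 km/h = 4.444 m/s; 7 km/h = 1.944 m/s.
The microphone on a cart is ahead, so the tuning fork is moving toward it while the microphone on a cart is moving away from the tuning fork.
General Doppler shift: f' = f · (v − v_o)/(v − v_s).
f' = 268 × (344 − 1.944)/(344 − 4.444) = 268 × 342.06/339.56 ≈ 270 Hz.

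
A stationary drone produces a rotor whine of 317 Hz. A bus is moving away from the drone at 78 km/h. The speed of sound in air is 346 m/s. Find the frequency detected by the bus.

78 km/h = 21.67 m/s.
Moving observer, stationary source: f' = f · (v − v_o)/v.
f' = 317 × (346 − 21.67)/346 = 317 × 324.33/346 ≈ 297 Hz.

297 Hz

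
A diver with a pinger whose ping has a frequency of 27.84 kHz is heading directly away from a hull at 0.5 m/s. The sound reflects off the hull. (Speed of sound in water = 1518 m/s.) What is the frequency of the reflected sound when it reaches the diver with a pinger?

27.8 kHz

The hull receives the sound from a moving source: f₁ = f₀ · v/(v + v_e) = 27.84 × 1518/1518.5 ≈ 27.8 kHz.
On the return leg the diver with a pinger is a moving observer: f₂ = f₁ · (v − v_e)/v = 27.8 × 1517.5/1518 ≈ 27.8 kHz.
Equivalently f₂ = f₀ · (v − v_e)/(v + v_e).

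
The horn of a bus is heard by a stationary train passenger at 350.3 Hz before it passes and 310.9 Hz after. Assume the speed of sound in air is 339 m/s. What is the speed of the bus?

20.2 m/s

f₁/f₂ = (v + v_s)/(v − v_s), so v_s = v · (f₁ − f₂)/(f₁ + f₂).
v_s = 339 × (350.3 − 310.9)/(350.3 + 310.9) = 339 × 39.4/661.2 ≈ 20.2 m/s.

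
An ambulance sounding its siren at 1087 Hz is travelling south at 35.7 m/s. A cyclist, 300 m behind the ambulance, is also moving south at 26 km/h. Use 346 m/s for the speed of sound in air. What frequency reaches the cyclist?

1006 Hz

26 km/h = 7.222 m/s.
The cyclist is behind, so the ambulance is moving away from it while the cyclist is moving toward the ambulance.
With source receding and observer approaching, f' = f · (v + v_o)/(v + v_s).
f' = 1087 × (346 + 7.222)/(346 + 35.7) = 1087 × 353.22/381.7 ≈ 1006 Hz.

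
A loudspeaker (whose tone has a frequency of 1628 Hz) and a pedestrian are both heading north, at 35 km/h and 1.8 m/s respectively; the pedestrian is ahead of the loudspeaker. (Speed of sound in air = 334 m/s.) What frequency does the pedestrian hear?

35 km/h = 9.722 m/s.
The pedestrian is ahead, so the loudspeaker is moving toward it while the pedestrian is moving away from the loudspeaker.
With source approaching and observer receding, f' = f · (v − v_o)/(v − v_s).
f' = 1628 × (334 − 1.8)/(334 − 9.722) = 1628 × 332.2/324.28 ≈ 1668 Hz.

1668 Hz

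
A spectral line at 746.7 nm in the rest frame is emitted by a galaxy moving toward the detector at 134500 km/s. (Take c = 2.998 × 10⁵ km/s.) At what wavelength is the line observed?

β = v/c = 134500/299800 = 0.4486.
Relativistic Doppler for wavelength: λ' = λ₀ · √((1 − β)/(1 + β)).
λ' = 746.7 × √(0.5514/1.4486) = 746.7 × 0.61694 ≈ 460.7 nm.

460.7 nm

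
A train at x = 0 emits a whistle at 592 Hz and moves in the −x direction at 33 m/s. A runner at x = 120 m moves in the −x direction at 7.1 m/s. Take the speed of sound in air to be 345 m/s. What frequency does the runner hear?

The observer lies on the +x side, so the source is heading away from the observer and the observer is heading toward the source.
Both move, so f' = f · (v + v_o)/(v + v_s).
f' = 592 × (345 + 7.1)/(345 + 33) = 592 × 352.1/378 ≈ 551 Hz.

551 Hz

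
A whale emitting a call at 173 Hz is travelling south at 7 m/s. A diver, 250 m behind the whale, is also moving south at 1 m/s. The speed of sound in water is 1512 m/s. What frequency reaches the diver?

172 Hz

The diver is behind, so the whale is moving away from it while the diver is moving toward the whale.
General Doppler shift: f' = f · (v + v_o)/(v + v_s).
f' = 173 × (1512 + 1)/(1512 + 7) = 173 × 1513/1519 ≈ 172 Hz.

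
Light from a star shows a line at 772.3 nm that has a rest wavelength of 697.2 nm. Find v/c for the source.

0.102c

λ'/λ₀ = 1.1077 > 1 (redshift), so the source is receding.
λ'/λ₀ = √((1 + β)/(1 − β)) for a receding source ⇒ β = (r² − 1)/(r² + 1) with r = λ'/λ₀.
β = (1.2270 − 1)/(1.2270 + 1) ≈ 0.102.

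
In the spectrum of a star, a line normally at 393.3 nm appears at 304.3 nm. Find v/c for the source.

0.251

λ'/λ₀ = 0.7737 < 1 (blueshift), so the source is approaching.
λ'/λ₀ = √((1 − β)/(1 + β)) for an approaching source ⇒ β = (1 − r²)/(1 + r²) with r = λ'/λ₀.
β = (1 − 0.5986)/(1 + 0.5986) ≈ 0.251.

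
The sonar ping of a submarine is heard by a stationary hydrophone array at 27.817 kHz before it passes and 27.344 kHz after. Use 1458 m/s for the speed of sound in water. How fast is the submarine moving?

12.5 m/s

f₁/f₂ = (v + v_s)/(v − v_s), so v_s = v · (f₁ − f₂)/(f₁ + f₂).
v_s = 1458 × (27.817 − 27.344)/(27.817 + 27.344) = 1458 × 0.473/55.161 ≈ 12.5 m/s.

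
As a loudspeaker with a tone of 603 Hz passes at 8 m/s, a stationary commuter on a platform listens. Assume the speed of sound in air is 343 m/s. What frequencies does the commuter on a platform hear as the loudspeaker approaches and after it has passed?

617 Hz approaching; 589 Hz receding

Approaching: f₁ = f · v/(v − v_s) = 603 × 343/335 ≈ 617 Hz.
Receding: f₂ = f · v/(v + v_s) = 603 × 343/351 ≈ 589 Hz.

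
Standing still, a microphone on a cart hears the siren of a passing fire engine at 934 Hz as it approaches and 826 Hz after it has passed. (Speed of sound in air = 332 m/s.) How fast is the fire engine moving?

20.4 m/s

f₁/f₂ = (v + v_s)/(v − v_s), so v_s = v · (f₁ − f₂)/(f₁ + f₂).
v_s = 332 × (934 − 826)/(934 + 826) = 332 × 108/1760 ≈ 20.4 m/s.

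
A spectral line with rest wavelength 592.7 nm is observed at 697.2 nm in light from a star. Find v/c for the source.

0.161c

λ'/λ₀ = 1.1763 > 1 (redshift), so the source is receding.
λ'/λ₀ = √((1 + β)/(1 − β)) for a receding source ⇒ β = (r² − 1)/(r² + 1) with r = λ'/λ₀.
β = (1.3837 − 1)/(1.3837 + 1) ≈ 0.161.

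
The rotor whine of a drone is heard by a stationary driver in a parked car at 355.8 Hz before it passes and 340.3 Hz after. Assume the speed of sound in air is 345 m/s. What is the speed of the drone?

7.7 m/s

f₁/f₂ = (v + v_s)/(v − v_s), so v_s = v · (f₁ − f₂)/(f₁ + f₂).
v_s = 345 × (355.8 − 340.3)/(355.8 + 340.3) = 345 × 15.5/696.1 ≈ 7.7 m/s.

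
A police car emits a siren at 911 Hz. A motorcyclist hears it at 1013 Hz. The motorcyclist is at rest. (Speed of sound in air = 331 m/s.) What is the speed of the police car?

33 m/s

f' > f, so the police car is approaching.
f' = f · v/(v − v_s) ⇒ v_s = v · |1 − f/f'|.
v_s = 331 × |1 − 911/1013| = 331 × 0.1007 ≈ 33 m/s.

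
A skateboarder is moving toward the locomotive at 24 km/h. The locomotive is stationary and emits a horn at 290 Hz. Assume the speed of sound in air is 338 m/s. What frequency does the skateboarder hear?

296 Hz

24 km/h = 6.667 m/s.
Only the observer moves, toward the source, so f' = f · (v + v_o)/v.
f' = 290 × (338 + 6.667)/338 = 290 × 344.67/338 ≈ 296 Hz.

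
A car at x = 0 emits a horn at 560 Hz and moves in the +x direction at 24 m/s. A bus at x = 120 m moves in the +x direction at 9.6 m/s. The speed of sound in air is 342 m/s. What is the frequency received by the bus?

The observer lies on the +x side, so the source is heading toward the observer and the observer is heading away from the source.
With source approaching and observer receding, f' = f · (v − v_o)/(v − v_s).
f' = 560 × (342 − 9.6)/(342 − 24) = 560 × 332.4/318 ≈ 585 Hz.

585 Hz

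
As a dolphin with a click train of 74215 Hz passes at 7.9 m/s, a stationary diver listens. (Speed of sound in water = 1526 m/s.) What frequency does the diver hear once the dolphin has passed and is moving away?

73833 Hz

Receding: f₂ = f · v/(v + v_s) = 74215 × 1526/1533.9 ≈ 73833 Hz.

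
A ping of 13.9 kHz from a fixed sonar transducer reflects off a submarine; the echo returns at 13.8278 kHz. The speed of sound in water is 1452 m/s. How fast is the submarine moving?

Double Doppler shift off a moving reflector: f₂ = f₀ · (v + u)/(v − u) (u > 0 toward emitter).
Rearranging, u = v · (f₂ − f₀)/(f₂ + f₀) = 1452 × -0.0722/27.7278 ≈ -3.8 m/s.
So the submarine is moving at 3.8 m/s away from the emitter.

3.8 m/s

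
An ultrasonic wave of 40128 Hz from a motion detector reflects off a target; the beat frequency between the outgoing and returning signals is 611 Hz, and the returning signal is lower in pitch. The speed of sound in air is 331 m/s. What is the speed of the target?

2.54 m/s

Double Doppler shift off a moving reflector: f₂ = f₀ · (v + u)/(v − u) (u > 0 toward emitter).
Returning signal is lower, so f₂ = f₀ − Δf = 40128 − 611 = 39517 Hz.
Rearranging, u = v · (f₂ − f₀)/(f₂ + f₀) = 331 × -611/79645 ≈ -2.54 m/s.
So the target is moving at 2.54 m/s away from the emitter.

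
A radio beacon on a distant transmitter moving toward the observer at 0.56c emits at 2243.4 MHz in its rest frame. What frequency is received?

Relativistic Doppler for frequency: f' = f₀ · √((1 + β)/(1 − β)).
f' = 2243.4 × √(1.5600/0.4400) = 2243.4 × 1.88294 ≈ 4224.2 MHz.

4224.2 MHz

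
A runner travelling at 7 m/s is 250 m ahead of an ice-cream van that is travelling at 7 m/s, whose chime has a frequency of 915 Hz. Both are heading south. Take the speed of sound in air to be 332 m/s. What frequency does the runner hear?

The runner is ahead, so the ice-cream van is moving toward it while the runner is moving away from the ice-cream van.
General Doppler shift: f' = f · (v − v_o)/(v − v_s).
f' = 915 × (332 − 7)/(332 − 7) = 915 × 325/325 ≈ 915 Hz.

915 Hz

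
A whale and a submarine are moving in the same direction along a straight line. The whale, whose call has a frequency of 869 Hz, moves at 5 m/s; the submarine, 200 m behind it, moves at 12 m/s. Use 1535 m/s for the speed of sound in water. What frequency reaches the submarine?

873 Hz

The submarine is behind, so the whale is moving away from it while the submarine is moving toward the whale.
With source receding and observer approaching, f' = f · (v + v_o)/(v + v_s).
f' = 869 × (1535 + 12)/(1535 + 5) = 869 × 1547/1540 ≈ 873 Hz.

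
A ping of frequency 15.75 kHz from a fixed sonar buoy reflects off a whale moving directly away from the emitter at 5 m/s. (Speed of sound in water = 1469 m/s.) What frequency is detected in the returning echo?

The whale first receives the wave as a moving observer: f₁ = f₀ · (v − u)/v = 15.75 × (1469 − 5)/1469 ≈ 15.70 kHz.
The reflection then acts as a moving source: f₂ = f₁ · v/(v + u) ≈ 15.64 kHz.
Equivalently f₂ = f₀ · (v − u)/(v + u).

15.64 kHz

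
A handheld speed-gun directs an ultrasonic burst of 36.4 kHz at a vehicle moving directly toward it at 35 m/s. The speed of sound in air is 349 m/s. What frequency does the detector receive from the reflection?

44.5 kHz

The vehicle first receives the wave as a moving observer: f₁ = f₀ · (v + u)/v = 36.4 × (349 + 35)/349 ≈ 40.1 kHz.
The reflection then acts as a moving source: f₂ = f₁ · v/(v − u) ≈ 44.5 kHz.
Equivalently f₂ = f₀ · (v + u)/(v − u).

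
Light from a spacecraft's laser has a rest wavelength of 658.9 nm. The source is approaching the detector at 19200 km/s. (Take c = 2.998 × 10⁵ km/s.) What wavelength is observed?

618.0 nm

β = v/c = 19200/299800 = 0.0640.
Relativistic Doppler for wavelength: λ' = λ₀ · √((1 − β)/(1 + β)).
λ' = 658.9 × √(0.9360/1.0640) = 658.9 × 0.93788 ≈ 618.0 nm.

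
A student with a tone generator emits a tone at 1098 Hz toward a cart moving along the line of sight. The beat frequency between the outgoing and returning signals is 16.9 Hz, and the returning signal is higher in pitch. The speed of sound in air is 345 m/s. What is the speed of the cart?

Double Doppler shift off a moving reflector: f₂ = f₀ · (v + u)/(v − u) (u > 0 toward emitter).
Returning signal is higher, so f₂ = f₀ + Δf = 1098 + 16.9 = 1114.9 Hz.
Rearranging, u = v · (f₂ − f₀)/(f₂ + f₀) = 345 × 16.9/2212.9 ≈ 2.63 m/s.
So the cart is moving at 2.63 m/s toward the emitter.

2.63 m/s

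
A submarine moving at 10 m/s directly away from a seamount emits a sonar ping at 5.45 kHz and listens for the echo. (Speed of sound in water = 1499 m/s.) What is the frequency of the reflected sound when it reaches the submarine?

The seamount receives the sound from a moving source: f₁ = f₀ · v/(v + v_e) = 5.45 × 1499/1509 ≈ 5.41 kHz.
On the return leg the submarine is a moving observer: f₂ = f₁ · (v − v_e)/v = 5.41 × 1489/1499 ≈ 5.38 kHz.

5.38 kHz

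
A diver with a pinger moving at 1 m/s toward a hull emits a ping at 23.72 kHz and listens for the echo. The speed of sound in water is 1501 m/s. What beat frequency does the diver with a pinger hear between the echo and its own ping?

31.6 Hz

The hull receives the sound from a moving source: f₁ = f₀ · v/(v − v_e) = 23.72 × 1501/1500 ≈ 23.7358 kHz.
On the return leg the diver with a pinger is a moving observer: f₂ = f₁ · (v + v_e)/v = 23.7358 × 1502/1501 ≈ 23.7516 kHz.
Beat against the emitted tone (with f₀ = 23720 Hz): |f₂ − f₀| = 2v_e·f₀/(v − v_e) = 2 × 1 × 23720/1500 ≈ 31.6 Hz.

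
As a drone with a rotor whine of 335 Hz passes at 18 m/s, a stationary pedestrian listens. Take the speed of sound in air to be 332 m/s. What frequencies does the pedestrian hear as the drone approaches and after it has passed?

354 Hz approaching; 318 Hz receding

Approaching: f₁ = f · v/(v − v_s) = 335 × 332/314 ≈ 354 Hz.
Receding: f₂ = f · v/(v + v_s) = 335 × 332/350 ≈ 318 Hz.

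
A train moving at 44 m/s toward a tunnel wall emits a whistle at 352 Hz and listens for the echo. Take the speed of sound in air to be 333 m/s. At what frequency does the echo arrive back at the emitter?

The tunnel wall receives the sound from a moving source: f₁ = f₀ · v/(v − v_e) = 352 × 333/289 ≈ 406 Hz.
On the return leg the train is a moving observer: f₂ = f₁ · (v + v_e)/v = 406 × 377/333 ≈ 459 Hz.
Equivalently f₂ = f₀ · (v + v_e)/(v − v_e).

459 Hz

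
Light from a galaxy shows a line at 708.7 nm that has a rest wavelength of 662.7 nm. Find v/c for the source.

λ'/λ₀ = 1.0694 > 1 (redshift), so the source is receding.
λ'/λ₀ = √((1 + β)/(1 − β)) for a receding source ⇒ β = (r² − 1)/(r² + 1) with r = λ'/λ₀.
β = (1.1436 − 1)/(1.1436 + 1) ≈ 0.067.

0.067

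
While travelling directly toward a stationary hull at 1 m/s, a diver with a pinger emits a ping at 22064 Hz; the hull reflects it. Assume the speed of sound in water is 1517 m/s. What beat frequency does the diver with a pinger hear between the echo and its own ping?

The hull receives the sound from a moving source: f₁ = f₀ · v/(v − v_e) = 22064 × 1517/1516 ≈ 22078.6 Hz.
On the return leg the diver with a pinger is a moving observer: f₂ = f₁ · (v + v_e)/v = 22078.6 × 1518/1517 ≈ 22093.1 Hz.
Beat against the emitted tone: |f₂ − f₀| = 2v_e·f₀/(v − v_e) = 2 × 1 × 22064/1516 ≈ 29.1 Hz.

29.1 Hz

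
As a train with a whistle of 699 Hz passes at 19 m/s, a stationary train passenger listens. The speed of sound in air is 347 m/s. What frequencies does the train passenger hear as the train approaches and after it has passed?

739 Hz approaching; 663 Hz receding

Approaching: f₁ = f · v/(v − v_s) = 699 × 347/328 ≈ 739 Hz.
Receding: f₂ = f · v/(v + v_s) = 699 × 347/366 ≈ 663 Hz.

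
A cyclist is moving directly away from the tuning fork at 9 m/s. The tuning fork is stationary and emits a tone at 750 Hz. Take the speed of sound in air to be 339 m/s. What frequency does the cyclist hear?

Only the observer moves, away from the source, so f' = f · (v − v_o)/v.
f' = 750 × (339 − 9)/339 = 750 × 330/339 ≈ 730 Hz.

730 Hz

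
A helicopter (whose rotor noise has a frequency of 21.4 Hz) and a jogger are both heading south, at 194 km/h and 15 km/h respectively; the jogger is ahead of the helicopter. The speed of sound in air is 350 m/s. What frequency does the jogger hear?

194 km/h = 53.89 m/s; 15 km/h = 4.167 m/s.
The jogger is ahead, so the helicopter is moving toward it while the jogger is moving away from the helicopter.
General Doppler shift: f' = f · (v − v_o)/(v − v_s).
f' = 21.4 × (350 − 4.167)/(350 − 53.89) = 21.4 × 345.83/296.11 ≈ 25.0 Hz.

25.0 Hz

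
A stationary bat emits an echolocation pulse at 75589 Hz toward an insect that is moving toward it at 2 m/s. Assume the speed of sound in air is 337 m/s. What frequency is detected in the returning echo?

At the insect (a moving observer), f₁ = f₀ · (v + u)/v = 75589 × 339/337 ≈ 76038 Hz.
The reflection then acts as a moving source: f₂ = f₁ · v/(v − u) ≈ 76492 Hz.
Equivalently f₂ = f₀ · (v + u)/(v − u).

76492 Hz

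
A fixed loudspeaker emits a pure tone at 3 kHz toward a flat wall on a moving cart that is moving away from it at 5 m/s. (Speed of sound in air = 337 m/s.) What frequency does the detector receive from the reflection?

At the flat wall on a moving cart (a moving observer), f₁ = f₀ · (v − u)/v = 3 × 332/337 ≈ 2.96 kHz.
On reflection it acts as a source moving away from the stationary detector: f₂ = f₁ · v/(v + u) = 2.96 × 337/342 ≈ 2.91 kHz.
Equivalently f₂ = f₀ · (v − u)/(v + u).

2.91 kHz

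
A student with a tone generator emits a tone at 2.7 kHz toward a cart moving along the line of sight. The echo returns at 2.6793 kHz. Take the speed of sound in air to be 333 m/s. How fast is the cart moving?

Double Doppler shift off a moving reflector: f₂ = f₀ · (v + u)/(v − u) (u > 0 toward emitter).
Rearranging, u = v · (f₂ − f₀)/(f₂ + f₀) = 333 × -0.0207/5.3793 ≈ -1.28 m/s.
So the cart is moving at 1.28 m/s away from the emitter.

1.28 m/s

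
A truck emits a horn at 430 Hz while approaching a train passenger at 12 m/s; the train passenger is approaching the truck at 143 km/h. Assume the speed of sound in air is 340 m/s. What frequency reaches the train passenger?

143 km/h = 39.72 m/s.
With source approaching and observer approaching, f' = f · (v + v_o)/(v − v_s).
f' = 430 × (340 + 39.72)/(340 − 12) = 430 × 379.72/328 ≈ 498 Hz.

498 Hz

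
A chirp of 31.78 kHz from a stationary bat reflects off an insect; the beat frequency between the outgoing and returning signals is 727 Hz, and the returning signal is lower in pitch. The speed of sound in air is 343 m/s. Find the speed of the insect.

4.0 m/s

Double Doppler shift off a moving reflector: f₂ = f₀ · (v + u)/(v − u) (u > 0 toward emitter).
Returning signal is lower, so f₂ = f₀ − Δf = 31780 − 727 = 31053 Hz.
Rearranging, u = v · (f₂ − f₀)/(f₂ + f₀) = 343 × -727/62833 ≈ -4.0 m/s.
So the insect is moving at 4.0 m/s away from the emitter.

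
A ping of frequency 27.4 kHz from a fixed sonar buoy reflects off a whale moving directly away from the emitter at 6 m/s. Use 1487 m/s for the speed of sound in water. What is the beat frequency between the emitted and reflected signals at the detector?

At the whale (a moving observer), f₁ = f₀ · (v − u)/v = 27.4 × 1481/1487 ≈ 27.289 kHz.
On reflection it acts as a source moving away from the stationary detector: f₂ = f₁ · v/(v + u) = 27.289 × 1487/1493 ≈ 27.180 kHz.
Equivalently f₂ = f₀ · (v − u)/(v + u).
Beat frequency (with f₀ = 27400 Hz): |f₂ − f₀| = 2u·f₀/(v + u) = 2 × 6 × 27400/1493 ≈ 220 Hz.

220 Hz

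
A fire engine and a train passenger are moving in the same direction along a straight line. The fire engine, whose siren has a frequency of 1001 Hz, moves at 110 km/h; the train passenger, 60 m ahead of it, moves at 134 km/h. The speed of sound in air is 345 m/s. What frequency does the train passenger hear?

980 Hz

110 km/h = 30.56 m/s; 134 km/h = 37.22 m/s.
The train passenger is ahead, so the fire engine is moving toward it while the train passenger is moving away from the fire engine.
With source approaching and observer receding, f' = f · (v − v_o)/(v − v_s).
f' = 1001 × (345 − 37.22)/(345 − 30.56) = 1001 × 307.78/314.44 ≈ 980 Hz.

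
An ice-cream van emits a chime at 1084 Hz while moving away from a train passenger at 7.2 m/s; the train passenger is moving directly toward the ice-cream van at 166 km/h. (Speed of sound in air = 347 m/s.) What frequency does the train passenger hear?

1203 Hz

166 km/h = 46.11 m/s.
General Doppler shift: f' = f · (v + v_o)/(v + v_s).
f' = 1084 × (347 + 46.11)/(347 + 7.2) = 1084 × 393.11/354.2 ≈ 1203 Hz.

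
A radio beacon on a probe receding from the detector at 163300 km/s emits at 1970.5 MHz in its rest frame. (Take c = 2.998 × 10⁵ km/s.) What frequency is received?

β = v/c = 163300/299800 = 0.5447.
Relativistic Doppler for frequency: f' = f₀ · √((1 − β)/(1 + β)).
f' = 1970.5 × √(0.4553/1.5447) = 1970.5 × 0.54291 ≈ 1069.8 MHz.

1069.8 MHz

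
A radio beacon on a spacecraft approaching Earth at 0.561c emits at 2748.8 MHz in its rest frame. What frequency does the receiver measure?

5183.4 MHz

Relativistic Doppler for frequency: f' = f₀ · √((1 + β)/(1 − β)).
f' = 2748.8 × √(1.5610/0.4390) = 2748.8 × 1.88569 ≈ 5183.4 MHz.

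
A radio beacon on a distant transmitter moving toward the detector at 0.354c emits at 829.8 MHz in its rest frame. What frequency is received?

1201.3 MHz

Relativistic Doppler for frequency: f' = f₀ · √((1 + β)/(1 − β)).
f' = 829.8 × √(1.3540/0.6460) = 829.8 × 1.44775 ≈ 1201.3 MHz.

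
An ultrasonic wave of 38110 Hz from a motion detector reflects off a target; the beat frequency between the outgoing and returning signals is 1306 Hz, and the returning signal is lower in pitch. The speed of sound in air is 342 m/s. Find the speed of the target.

6.0 m/s

Double Doppler shift off a moving reflector: f₂ = f₀ · (v + u)/(v − u) (u > 0 toward emitter).
Returning signal is lower, so f₂ = f₀ − Δf = 38110 − 1306 = 36804 Hz.
Rearranging, u = v · (f₂ − f₀)/(f₂ + f₀) = 342 × -1306/74914 ≈ -6.0 m/s.
So the target is moving at 6.0 m/s away from the emitter.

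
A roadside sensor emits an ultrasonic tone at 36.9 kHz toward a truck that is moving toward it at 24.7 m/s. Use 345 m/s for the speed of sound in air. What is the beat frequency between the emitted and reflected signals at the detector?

5691 Hz

At the truck (a moving observer), f₁ = f₀ · (v + u)/v = 36.9 × 369.7/345 ≈ 39.54 kHz.
On reflection it acts as a source moving toward the stationary detector: f₂ = f₁ · v/(v − u) = 39.54 × 345/320.3 ≈ 42.59 kHz.
Equivalently f₂ = f₀ · (v + u)/(v − u).
Beat frequency (with f₀ = 36900 Hz): |f₂ − f₀| = 2u·f₀/(v − u) = 2 × 24.7 × 36900/320.3 ≈ 5691 Hz.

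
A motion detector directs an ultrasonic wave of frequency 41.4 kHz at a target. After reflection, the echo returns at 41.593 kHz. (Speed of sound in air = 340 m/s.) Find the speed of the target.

0.79 m/s

Double Doppler shift off a moving reflector: f₂ = f₀ · (v + u)/(v − u) (u > 0 toward emitter).
Rearranging, u = v · (f₂ − f₀)/(f₂ + f₀) = 340 × 0.193/82.993 ≈ 0.79 m/s.
So the target is moving at 0.79 m/s toward the emitter.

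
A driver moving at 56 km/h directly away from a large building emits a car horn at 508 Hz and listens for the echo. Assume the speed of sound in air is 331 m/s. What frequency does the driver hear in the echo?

56 km/h = 15.56 m/s.
The large building receives the sound from a moving source: f₁ = f₀ · v/(v + v_e) = 508 × 331/346.56 ≈ 485 Hz.
On the return leg the driver is a moving observer: f₂ = f₁ · (v − v_e)/v = 485 × 315.44/331 ≈ 462 Hz.
Equivalently f₂ = f₀ · (v − v_e)/(v + v_e).

462 Hz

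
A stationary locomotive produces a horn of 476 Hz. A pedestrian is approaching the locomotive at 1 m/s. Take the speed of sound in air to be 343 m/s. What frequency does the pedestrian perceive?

477 Hz

Only the observer moves, toward the source, so f' = f · (v + v_o)/v.
f' = 476 × (343 + 1)/343 = 476 × 344/343 ≈ 477 Hz.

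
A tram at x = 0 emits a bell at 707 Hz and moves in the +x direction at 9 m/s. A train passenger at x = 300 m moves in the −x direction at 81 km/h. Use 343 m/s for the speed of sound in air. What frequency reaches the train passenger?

81 km/h = 22.5 m/s.
The observer lies on the +x side, so the source is heading toward the observer and the observer is heading toward the source.
General Doppler shift: f' = f · (v + v_o)/(v − v_s).
f' = 707 × (343 + 22.5)/(343 − 9) = 707 × 365.5/334 ≈ 774 Hz.

774 Hz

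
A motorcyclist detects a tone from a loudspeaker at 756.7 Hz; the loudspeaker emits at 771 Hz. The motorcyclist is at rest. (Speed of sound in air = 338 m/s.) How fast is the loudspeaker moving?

6.4 m/s

f' < f, so the loudspeaker is receding.
f' = f · v/(v + v_s) ⇒ v_s = v · |1 − f/f'|.
v_s = 338 × |1 − 771/756.7| = 338 × 0.0189 ≈ 6.4 m/s.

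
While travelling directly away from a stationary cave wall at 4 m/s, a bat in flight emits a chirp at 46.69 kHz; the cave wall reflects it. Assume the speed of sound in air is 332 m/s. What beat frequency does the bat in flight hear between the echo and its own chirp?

The cave wall receives the sound from a moving source: f₁ = f₀ · v/(v + v_e) = 46.69 × 332/336 ≈ 46.134 kHz.
On the return leg the bat in flight is a moving observer: f₂ = f₁ · (v − v_e)/v = 46.134 × 328/332 ≈ 45.578 kHz.
Beat against the emitted tone (with f₀ = 46690 Hz): |f₂ − f₀| = 2v_e·f₀/(v + v_e) = 2 × 4 × 46690/336 ≈ 1112 Hz.

1112 Hz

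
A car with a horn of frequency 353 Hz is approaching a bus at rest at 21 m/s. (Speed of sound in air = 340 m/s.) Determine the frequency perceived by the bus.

Moving source, stationary observer: f' = f · v/(v − v_s) since the source is approaching.
f' = 353 × 340/(340 − 21) = 353 × 340/319 ≈ 376 Hz.

376 Hz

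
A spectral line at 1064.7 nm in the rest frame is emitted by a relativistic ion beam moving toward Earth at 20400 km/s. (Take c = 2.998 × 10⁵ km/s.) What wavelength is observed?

β = v/c = 20400/299800 = 0.0680.
Relativistic Doppler for wavelength: λ' = λ₀ · √((1 − β)/(1 + β)).
λ' = 1064.7 × √(0.9320/1.0680) = 1064.7 × 0.93412 ≈ 994.6 nm.

994.6 nm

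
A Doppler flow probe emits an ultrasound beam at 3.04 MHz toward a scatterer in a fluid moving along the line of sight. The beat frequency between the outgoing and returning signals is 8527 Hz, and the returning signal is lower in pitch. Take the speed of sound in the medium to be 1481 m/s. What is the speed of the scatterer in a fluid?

Double Doppler shift off a moving reflector: f₂ = f₀ · (v + u)/(v − u) (u > 0 toward emitter).
Returning signal is lower, so f₂ = f₀ − Δf = 3040000 − 8527 = 3031473 Hz.
Rearranging, u = v · (f₂ − f₀)/(f₂ + f₀) = 1481 × -8527/6071473 ≈ -2.08 m/s.
So the scatterer in a fluid is moving at 2.08 m/s away from the emitter.

2.08 m/s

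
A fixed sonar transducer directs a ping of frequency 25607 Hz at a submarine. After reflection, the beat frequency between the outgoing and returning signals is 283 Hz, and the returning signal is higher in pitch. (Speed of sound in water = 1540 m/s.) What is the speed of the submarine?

Double Doppler shift off a moving reflector: f₂ = f₀ · (v + u)/(v − u) (u > 0 toward emitter).
Returning signal is higher, so f₂ = f₀ + Δf = 25607 + 283 = 25890 Hz.
Rearranging, u = v · (f₂ − f₀)/(f₂ + f₀) = 1540 × 283/51497 ≈ 8.5 m/s.
So the submarine is moving at 8.5 m/s toward the emitter.

8.5 m/s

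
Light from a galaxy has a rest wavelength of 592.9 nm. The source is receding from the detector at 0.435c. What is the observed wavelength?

Relativistic Doppler for wavelength: λ' = λ₀ · √((1 + β)/(1 − β)).
λ' = 592.9 × √(1.4350/0.5650) = 592.9 × 1.59368 ≈ 944.9 nm.

944.9 nm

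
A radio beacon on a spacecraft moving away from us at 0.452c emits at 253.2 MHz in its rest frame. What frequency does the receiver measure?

Relativistic Doppler for frequency: f' = f₀ · √((1 − β)/(1 + β)).
f' = 253.2 × √(0.5480/1.4520) = 253.2 × 0.61434 ≈ 155.6 MHz.

155.6 MHz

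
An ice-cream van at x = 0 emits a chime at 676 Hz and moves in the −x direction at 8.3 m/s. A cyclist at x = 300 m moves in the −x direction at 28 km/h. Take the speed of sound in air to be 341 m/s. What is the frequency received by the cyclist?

675 Hz

28 km/h = 7.778 m/s.
The observer lies on the +x side, so the source is heading away from the observer and the observer is heading toward the source.
Both move, so f' = f · (v + v_o)/(v + v_s).
f' = 676 × (341 + 7.778)/(341 + 8.3) = 676 × 348.78/349.3 ≈ 675 Hz.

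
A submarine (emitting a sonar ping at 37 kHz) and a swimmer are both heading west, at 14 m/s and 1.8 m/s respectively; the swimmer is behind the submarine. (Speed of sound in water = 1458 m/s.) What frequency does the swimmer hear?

36.7 kHz

The swimmer is behind, so the submarine is moving away from it while the swimmer is moving toward the submarine.
Both move, so f' = f · (v + v_o)/(v + v_s).
f' = 37 × (1458 + 1.8)/(1458 + 14) = 37 × 1459.8/1472 ≈ 36.7 kHz.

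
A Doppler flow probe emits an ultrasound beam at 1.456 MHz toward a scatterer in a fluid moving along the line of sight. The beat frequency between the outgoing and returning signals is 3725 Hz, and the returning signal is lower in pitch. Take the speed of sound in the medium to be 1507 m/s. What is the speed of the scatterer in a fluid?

Double Doppler shift off a moving reflector: f₂ = f₀ · (v + u)/(v − u) (u > 0 toward emitter).
Returning signal is lower, so f₂ = f₀ − Δf = 1456000 − 3725 = 1452275 Hz.
Rearranging, u = v · (f₂ − f₀)/(f₂ + f₀) = 1507 × -3725/2908275 ≈ -1.93 m/s.
So the scatterer in a fluid is moving at 1.93 m/s away from the emitter.

1.93 m/s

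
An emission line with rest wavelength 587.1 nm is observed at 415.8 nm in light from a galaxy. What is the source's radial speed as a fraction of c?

λ'/λ₀ = 0.7082 < 1 (blueshift), so the source is approaching.
λ'/λ₀ = √((1 − β)/(1 + β)) for an approaching source ⇒ β = (1 − r²)/(1 + r²) with r = λ'/λ₀.
β = (1 − 0.5016)/(1 + 0.5016) ≈ 0.332.

0.332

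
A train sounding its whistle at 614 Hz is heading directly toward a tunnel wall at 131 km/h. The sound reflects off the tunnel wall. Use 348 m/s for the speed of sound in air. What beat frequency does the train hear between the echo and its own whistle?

143 Hz

131 km/h = 36.39 m/s.
The tunnel wall receives the sound from a moving source: f₁ = f₀ · v/(v − v_e) = 614 × 348/311.61 ≈ 685.7 Hz.
On the return leg the train is a moving observer: f₂ = f₁ · (v + v_e)/v = 685.7 × 384.39/348 ≈ 757.4 Hz.
Equivalently f₂ = f₀ · (v + v_e)/(v − v_e).
Beat against the emitted tone: |f₂ − f₀| = 2v_e·f₀/(v − v_e) = 2 × 36.39 × 614/311.61 ≈ 143 Hz.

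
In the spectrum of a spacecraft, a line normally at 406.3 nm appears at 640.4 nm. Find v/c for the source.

0.426

λ'/λ₀ = 1.5762 > 1 (redshift), so the source is receding.
λ'/λ₀ = √((1 + β)/(1 − β)) for a receding source ⇒ β = (r² − 1)/(r² + 1) with r = λ'/λ₀.
β = (2.4843 − 1)/(2.4843 + 1) ≈ 0.426.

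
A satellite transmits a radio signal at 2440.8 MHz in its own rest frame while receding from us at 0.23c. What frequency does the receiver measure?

1931.2 MHz

Relativistic Doppler for frequency: f' = f₀ · √((1 − β)/(1 + β)).
f' = 2440.8 × √(0.7700/1.2300) = 2440.8 × 0.79121 ≈ 1931.2 MHz.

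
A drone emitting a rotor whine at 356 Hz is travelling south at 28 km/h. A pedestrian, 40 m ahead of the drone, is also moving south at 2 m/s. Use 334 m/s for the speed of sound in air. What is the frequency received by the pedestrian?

362 Hz

28 km/h = 7.778 m/s.
The pedestrian is ahead, so the drone is moving toward it while the pedestrian is moving away from the drone.
With source approaching and observer receding, f' = f · (v − v_o)/(v − v_s).
f' = 356 × (334 − 2)/(334 − 7.778) = 356 × 332/326.22 ≈ 362 Hz.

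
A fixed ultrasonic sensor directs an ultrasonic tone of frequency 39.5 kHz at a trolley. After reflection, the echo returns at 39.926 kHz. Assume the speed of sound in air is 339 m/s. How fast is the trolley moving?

Double Doppler shift off a moving reflector: f₂ = f₀ · (v + u)/(v − u) (u > 0 toward emitter).
Rearranging, u = v · (f₂ − f₀)/(f₂ + f₀) = 339 × 0.426/79.426 ≈ 1.82 m/s.
So the trolley is moving at 1.82 m/s toward the emitter.

1.82 m/s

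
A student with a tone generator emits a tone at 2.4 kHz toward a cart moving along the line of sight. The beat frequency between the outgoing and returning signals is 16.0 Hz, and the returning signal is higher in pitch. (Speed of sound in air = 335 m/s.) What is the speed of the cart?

1.11 m/s

Double Doppler shift off a moving reflector: f₂ = f₀ · (v + u)/(v − u) (u > 0 toward emitter).
Returning signal is higher, so f₂ = f₀ + Δf = 2400 + 16 = 2416 Hz.
Rearranging, u = v · (f₂ − f₀)/(f₂ + f₀) = 335 × 16/4816 ≈ 1.11 m/s.
So the cart is moving at 1.11 m/s toward the emitter.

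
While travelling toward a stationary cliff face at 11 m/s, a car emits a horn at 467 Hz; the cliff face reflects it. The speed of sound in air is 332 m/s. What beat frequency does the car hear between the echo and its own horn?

32.0 Hz

The cliff face receives the sound from a moving source: f₁ = f₀ · v/(v − v_e) = 467 × 332/321 ≈ 483.0 Hz.
On the return leg the car is a moving observer: f₂ = f₁ · (v + v_e)/v = 483.0 × 343/332 ≈ 499.0 Hz.
Beat against the emitted tone: |f₂ − f₀| = 2v_e·f₀/(v − v_e) = 2 × 11 × 467/321 ≈ 32.0 Hz.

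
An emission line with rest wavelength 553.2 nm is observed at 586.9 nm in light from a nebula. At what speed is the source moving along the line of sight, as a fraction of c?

0.059c

λ'/λ₀ = 1.0609 > 1 (redshift), so the source is receding.
λ'/λ₀ = √((1 + β)/(1 − β)) for a receding source ⇒ β = (r² − 1)/(r² + 1) with r = λ'/λ₀.
β = (1.1255 − 1)/(1.1255 + 1) ≈ 0.059.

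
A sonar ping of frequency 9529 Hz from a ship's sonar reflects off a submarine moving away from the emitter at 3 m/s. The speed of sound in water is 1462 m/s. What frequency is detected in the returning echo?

9490 Hz

At the submarine (a moving observer), f₁ = f₀ · (v − u)/v = 9529 × 1459/1462 ≈ 9509 Hz.
The reflection then acts as a moving source: f₂ = f₁ · v/(v + u) ≈ 9490 Hz.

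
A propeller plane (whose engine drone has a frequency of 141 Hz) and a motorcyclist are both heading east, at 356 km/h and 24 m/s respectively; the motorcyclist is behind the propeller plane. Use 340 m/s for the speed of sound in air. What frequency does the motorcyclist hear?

117 Hz

356 km/h = 98.89 m/s.
The motorcyclist is behind, so the propeller plane is moving away from it while the motorcyclist is moving toward the propeller plane.
General Doppler shift: f' = f · (v + v_o)/(v + v_s).
f' = 141 × (340 + 24)/(340 + 98.89) = 141 × 364/438.89 ≈ 117 Hz.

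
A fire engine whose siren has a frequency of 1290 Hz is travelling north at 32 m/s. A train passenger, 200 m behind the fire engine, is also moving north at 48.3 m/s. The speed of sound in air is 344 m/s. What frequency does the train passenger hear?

The train passenger is behind, so the fire engine is moving away from it while the train passenger is moving toward the fire engine.
With source receding and observer approaching, f' = f · (v + v_o)/(v + v_s).
f' = 1290 × (344 + 48.3)/(344 + 32) = 1290 × 392.3/376 ≈ 1346 Hz.

1346 Hz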